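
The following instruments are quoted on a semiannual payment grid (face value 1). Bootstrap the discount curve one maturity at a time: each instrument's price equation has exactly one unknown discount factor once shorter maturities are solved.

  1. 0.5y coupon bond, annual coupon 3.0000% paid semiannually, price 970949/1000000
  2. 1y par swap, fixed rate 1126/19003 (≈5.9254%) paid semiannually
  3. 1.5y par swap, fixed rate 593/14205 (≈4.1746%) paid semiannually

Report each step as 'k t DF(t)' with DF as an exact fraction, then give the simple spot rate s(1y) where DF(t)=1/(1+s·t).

step 1 [0.5y] bond c/2=3/200: DF=(970949/1000000 − 3/200·(0))/(1+3/200) = 4783/5000 ≈ 0.956600
step 2 [1y] swap r/2=563/19003: DF=(1 − 563/19003·(0.956600))/(1+563/19003) = 9437/10000 ≈ 0.943700
step 3 [1.5y] swap r/2=593/28410: DF=(1 − 593/28410·(0.956600+0.943700))/(1+593/28410) = 9407/10000 ≈ 0.940700

1 1/2 4783/5000
2 1 9437/10000
3 3/2 9407/10000
s(1y) = (1/(9437/10000) − 1)/(1) = 563/9437 ≈ 5.9659%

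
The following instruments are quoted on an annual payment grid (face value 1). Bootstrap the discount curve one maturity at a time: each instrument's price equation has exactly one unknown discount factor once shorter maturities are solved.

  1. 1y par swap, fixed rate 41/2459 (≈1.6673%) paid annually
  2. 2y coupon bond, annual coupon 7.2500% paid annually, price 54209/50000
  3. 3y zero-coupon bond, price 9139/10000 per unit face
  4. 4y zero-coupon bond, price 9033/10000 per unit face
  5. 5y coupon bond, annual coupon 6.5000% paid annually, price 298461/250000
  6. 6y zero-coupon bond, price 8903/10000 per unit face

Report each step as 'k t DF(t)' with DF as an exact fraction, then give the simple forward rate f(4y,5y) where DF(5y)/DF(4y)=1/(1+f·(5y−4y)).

step 1 [1y] swap r/1=41/2459: DF=(1 − 41/2459·(0))/(1+41/2459) = 2459/2500 ≈ 0.983600
step 2 [2y] bond c/1=29/400: DF=(54209/50000 − 29/400·(0.983600))/(1+29/400) = 2361/2500 ≈ 0.944400
step 3 [3y] zero: DF = P = 9139/10000 ≈ 0.913900
step 4 [4y] zero: DF = P = 9033/10000 ≈ 0.903300
step 5 [5y] bond c/1=13/200: DF=(298461/250000 − 13/200·(0.983600+0.944400+0.913900+0.903300))/(1+13/200) = 2231/2500 ≈ 0.892400
step 6 [6y] zero: DF = P = 8903/10000 ≈ 0.890300

1 1 2459/2500
2 2 2361/2500
3 3 9139/10000
4 4 9033/10000
5 5 2231/2500
6 6 8903/10000
f(4y,5y) = ((9033/10000)/(2231/2500) − 1)/(1) = 109/8924 ≈ 1.2214%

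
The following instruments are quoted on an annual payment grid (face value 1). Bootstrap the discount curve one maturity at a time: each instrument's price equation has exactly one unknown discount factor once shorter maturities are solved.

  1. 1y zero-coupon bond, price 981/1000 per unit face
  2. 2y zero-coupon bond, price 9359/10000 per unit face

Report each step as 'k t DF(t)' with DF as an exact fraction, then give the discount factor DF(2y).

step 1 [1y] zero: DF = P = 981/1000 ≈ 0.981000
step 2 [2y] zero: DF = P = 9359/10000 ≈ 0.935900

1 1 981/1000
2 2 9359/10000
DF(2y) = 9359/10000 ≈ 0.935900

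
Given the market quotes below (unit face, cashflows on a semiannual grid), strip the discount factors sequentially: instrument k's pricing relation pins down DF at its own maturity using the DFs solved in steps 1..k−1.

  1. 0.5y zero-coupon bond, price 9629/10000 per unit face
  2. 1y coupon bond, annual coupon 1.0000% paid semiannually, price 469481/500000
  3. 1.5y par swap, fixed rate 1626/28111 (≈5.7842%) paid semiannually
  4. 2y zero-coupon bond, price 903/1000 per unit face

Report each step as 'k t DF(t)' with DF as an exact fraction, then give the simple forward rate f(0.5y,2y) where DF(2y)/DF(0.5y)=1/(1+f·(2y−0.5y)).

step 1 [0.5y] zero: DF = P = 9629/10000 ≈ 0.962900
step 2 [1y] bond c/2=1/200: DF=(469481/500000 − 1/200·(0.962900))/(1+1/200) = 1859/2000 ≈ 0.929500
step 3 [1.5y] swap r/2=813/28111: DF=(1 − 813/28111·(0.962900+0.929500))/(1+813/28111) = 9187/10000 ≈ 0.918700
step 4 [2y] zero: DF = P = 903/1000 ≈ 0.903000

1 1/2 9629/10000
2 1 1859/2000
3 3/2 9187/10000
4 2 903/1000
f(0.5y,2y) = ((9629/10000)/(903/1000) − 1)/(3/2) = 599/13545 ≈ 4.4223%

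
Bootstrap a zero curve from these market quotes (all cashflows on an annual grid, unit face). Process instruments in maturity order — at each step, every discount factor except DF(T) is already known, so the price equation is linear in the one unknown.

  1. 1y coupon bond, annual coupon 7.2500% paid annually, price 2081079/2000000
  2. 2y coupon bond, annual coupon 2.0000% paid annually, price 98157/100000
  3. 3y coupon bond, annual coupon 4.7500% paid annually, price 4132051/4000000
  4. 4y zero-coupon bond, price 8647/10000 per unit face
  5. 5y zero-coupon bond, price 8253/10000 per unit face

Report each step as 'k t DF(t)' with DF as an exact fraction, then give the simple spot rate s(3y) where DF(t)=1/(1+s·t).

1 1 4851/5000
2 2 9433/10000
3 3 4497/5000
4 4 8647/10000
5 5 8253/10000
s(3y) = (1/(4497/5000) − 1)/(3) = 503/13491 ≈ 3.7284%

step 1 [1y] bond c/1=29/400: DF=(2081079/2000000 − 29/400·(0))/(1+29/400) = 4851/5000 ≈ 0.970200
step 2 [2y] bond c/1=1/50: DF=(98157/100000 − 1/50·(0.970200))/(1+1/50) = 9433/10000 ≈ 0.943300
step 3 [3y] bond c/1=19/400: DF=(4132051/4000000 − 19/400·(0.970200+0.943300))/(1+19/400) = 4497/5000 ≈ 0.899400
step 4 [4y] zero: DF = P = 8647/10000 ≈ 0.864700
step 5 [5y] zero: DF = P = 8253/10000 ≈ 0.825300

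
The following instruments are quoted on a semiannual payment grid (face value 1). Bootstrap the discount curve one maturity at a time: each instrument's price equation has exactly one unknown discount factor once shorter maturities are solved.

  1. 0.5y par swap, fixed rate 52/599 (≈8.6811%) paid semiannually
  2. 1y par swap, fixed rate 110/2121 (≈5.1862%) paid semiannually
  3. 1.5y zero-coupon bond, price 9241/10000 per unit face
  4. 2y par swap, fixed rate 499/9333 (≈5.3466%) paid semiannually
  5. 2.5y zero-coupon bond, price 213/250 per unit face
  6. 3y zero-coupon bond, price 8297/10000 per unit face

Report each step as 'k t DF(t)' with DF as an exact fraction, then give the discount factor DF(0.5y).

1 1/2 599/625
2 1 1901/2000
3 3/2 9241/10000
4 2 4501/5000
5 5/2 213/250
6 3 8297/10000
DF(0.5y) = 599/625 ≈ 0.958400

step 1 [0.5y] swap r/2=26/599: DF=(1 − 26/599·(0))/(1+26/599) = 599/625 ≈ 0.958400
step 2 [1y] swap r/2=55/2121: DF=(1 − 55/2121·(0.958400))/(1+55/2121) = 1901/2000 ≈ 0.950500
step 3 [1.5y] zero: DF = P = 9241/10000 ≈ 0.924100
step 4 [2y] swap r/2=499/18666: DF=(1 − 499/18666·(0.958400+0.950500+0.924100))/(1+499/18666) = 4501/5000 ≈ 0.900200
step 5 [2.5y] zero: DF = P = 213/250 ≈ 0.852000
step 6 [3y] zero: DF = P = 8297/10000 ≈ 0.829700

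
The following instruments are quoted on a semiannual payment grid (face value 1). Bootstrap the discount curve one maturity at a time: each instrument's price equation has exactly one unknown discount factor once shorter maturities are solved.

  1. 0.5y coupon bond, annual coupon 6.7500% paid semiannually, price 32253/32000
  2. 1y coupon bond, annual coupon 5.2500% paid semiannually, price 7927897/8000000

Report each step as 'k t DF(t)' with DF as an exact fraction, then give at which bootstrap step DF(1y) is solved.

1 1/2 39/40
2 1 9407/10000
DF(1y) is solved at step 2

step 1 [0.5y] bond c/2=27/800: DF=(32253/32000 − 27/800·(0))/(1+27/800) = 39/40 ≈ 0.975000
step 2 [1y] bond c/2=21/800: DF=(7927897/8000000 − 21/800·(0.975000))/(1+21/800) = 9407/10000 ≈ 0.940700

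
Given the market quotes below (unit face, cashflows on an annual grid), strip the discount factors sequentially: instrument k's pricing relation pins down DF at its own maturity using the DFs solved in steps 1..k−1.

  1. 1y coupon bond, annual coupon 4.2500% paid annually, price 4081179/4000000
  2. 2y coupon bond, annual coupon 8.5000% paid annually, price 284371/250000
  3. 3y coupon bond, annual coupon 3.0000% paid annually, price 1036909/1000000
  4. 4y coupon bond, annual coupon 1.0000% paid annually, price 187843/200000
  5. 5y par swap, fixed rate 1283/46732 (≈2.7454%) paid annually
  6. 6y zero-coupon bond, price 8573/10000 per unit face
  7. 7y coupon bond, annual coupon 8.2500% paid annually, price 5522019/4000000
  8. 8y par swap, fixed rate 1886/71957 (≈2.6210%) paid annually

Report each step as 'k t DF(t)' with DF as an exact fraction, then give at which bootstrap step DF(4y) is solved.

step 1 [1y] bond c/1=17/400: DF=(4081179/4000000 − 17/400·(0))/(1+17/400) = 9787/10000 ≈ 0.978700
step 2 [2y] bond c/1=17/200: DF=(284371/250000 − 17/200·(0.978700))/(1+17/200) = 9717/10000 ≈ 0.971700
step 3 [3y] bond c/1=3/100: DF=(1036909/1000000 − 3/100·(0.978700+0.971700))/(1+3/100) = 9499/10000 ≈ 0.949900
step 4 [4y] bond c/1=1/100: DF=(187843/200000 − 1/100·(0.978700+0.971700+0.949900))/(1+1/100) = 2253/2500 ≈ 0.901200
step 5 [5y] swap r/1=1283/46732: DF=(1 − 1283/46732·(0.978700+0.971700+0.949900+0.901200))/(1+1283/46732) = 8717/10000 ≈ 0.871700
step 6 [6y] zero: DF = P = 8573/10000 ≈ 0.857300
step 7 [7y] bond c/1=33/400: DF=(5522019/4000000 − 33/400·(0.978700+0.971700+0.949900+0.901200+0.871700+0.857300))/(1+33/400) = 4269/5000 ≈ 0.853800
step 8 [8y] swap r/1=1886/71957: DF=(1 − 1886/71957·(0.978700+0.971700+0.949900+0.901200+0.871700+0.857300+0.853800))/(1+1886/71957) = 4057/5000 ≈ 0.811400

1 1 9787/10000
2 2 9717/10000
3 3 9499/10000
4 4 2253/2500
5 5 8717/10000
6 6 8573/10000
7 7 4269/5000
8 8 4057/5000
DF(4y) is solved at step 4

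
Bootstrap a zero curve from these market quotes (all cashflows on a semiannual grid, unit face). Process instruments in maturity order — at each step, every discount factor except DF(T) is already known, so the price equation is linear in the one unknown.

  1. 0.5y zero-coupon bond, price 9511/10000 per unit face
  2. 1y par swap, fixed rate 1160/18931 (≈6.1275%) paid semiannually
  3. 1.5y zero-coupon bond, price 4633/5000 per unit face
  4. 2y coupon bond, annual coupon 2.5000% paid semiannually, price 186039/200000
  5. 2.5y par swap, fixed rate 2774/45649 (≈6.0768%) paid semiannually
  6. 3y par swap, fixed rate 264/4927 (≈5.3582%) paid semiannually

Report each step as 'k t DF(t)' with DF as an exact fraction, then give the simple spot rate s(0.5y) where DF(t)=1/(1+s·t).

1 1/2 9511/10000
2 1 471/500
3 3/2 4633/5000
4 2 8839/10000
5 5/2 8613/10000
6 3 2137/2500
s(0.5y) = (1/(9511/10000) − 1)/(1/2) = 978/9511 ≈ 10.2828%

step 1 [0.5y] zero: DF = P = 9511/10000 ≈ 0.951100
step 2 [1y] swap r/2=580/18931: DF=(1 − 580/18931·(0.951100))/(1+580/18931) = 471/500 ≈ 0.942000
step 3 [1.5y] zero: DF = P = 4633/5000 ≈ 0.926600
step 4 [2y] bond c/2=1/80: DF=(186039/200000 − 1/80·(0.951100+0.942000+0.926600))/(1+1/80) = 8839/10000 ≈ 0.883900
step 5 [2.5y] swap r/2=1387/45649: DF=(1 − 1387/45649·(0.951100+0.942000+0.926600+0.883900))/(1+1387/45649) = 8613/10000 ≈ 0.861300
step 6 [3y] swap r/2=132/4927: DF=(1 − 132/4927·(0.951100+0.942000+0.926600+0.883900+0.861300))/(1+132/4927) = 2137/2500 ≈ 0.854800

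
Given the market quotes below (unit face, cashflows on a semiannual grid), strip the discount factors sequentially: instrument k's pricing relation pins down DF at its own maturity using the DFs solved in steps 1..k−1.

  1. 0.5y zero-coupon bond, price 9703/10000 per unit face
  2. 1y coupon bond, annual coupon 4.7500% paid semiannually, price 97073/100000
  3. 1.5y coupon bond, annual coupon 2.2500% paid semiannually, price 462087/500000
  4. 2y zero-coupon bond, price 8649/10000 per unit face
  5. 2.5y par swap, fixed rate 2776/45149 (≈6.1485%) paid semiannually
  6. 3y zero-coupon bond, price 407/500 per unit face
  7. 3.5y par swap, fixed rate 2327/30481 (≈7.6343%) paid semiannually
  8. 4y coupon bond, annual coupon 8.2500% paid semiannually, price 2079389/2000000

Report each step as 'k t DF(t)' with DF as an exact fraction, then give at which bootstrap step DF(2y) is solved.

step 1 [0.5y] zero: DF = P = 9703/10000 ≈ 0.970300
step 2 [1y] bond c/2=19/800: DF=(97073/100000 − 19/800·(0.970300))/(1+19/800) = 9257/10000 ≈ 0.925700
step 3 [1.5y] bond c/2=9/800: DF=(462087/500000 − 9/800·(0.970300+0.925700))/(1+9/800) = 558/625 ≈ 0.892800
step 4 [2y] zero: DF = P = 8649/10000 ≈ 0.864900
step 5 [2.5y] swap r/2=1388/45149: DF=(1 − 1388/45149·(0.970300+0.925700+0.892800+0.864900))/(1+1388/45149) = 2153/2500 ≈ 0.861200
step 6 [3y] zero: DF = P = 407/500 ≈ 0.814000
step 7 [3.5y] swap r/2=2327/60962: DF=(1 − 2327/60962·(0.970300+0.925700+0.892800+0.864900+0.861200+0.814000))/(1+2327/60962) = 7673/10000 ≈ 0.767300
step 8 [4y] bond c/2=33/800: DF=(2079389/2000000 − 33/800·(0.970300+0.925700+0.892800+0.864900+0.861200+0.814000+0.767300))/(1+33/800) = 757/1000 ≈ 0.757000

1 1/2 9703/10000
2 1 9257/10000
3 3/2 558/625
4 2 8649/10000
5 5/2 2153/2500
6 3 407/500
7 7/2 7673/10000
8 4 757/1000
DF(2y) is solved at step 4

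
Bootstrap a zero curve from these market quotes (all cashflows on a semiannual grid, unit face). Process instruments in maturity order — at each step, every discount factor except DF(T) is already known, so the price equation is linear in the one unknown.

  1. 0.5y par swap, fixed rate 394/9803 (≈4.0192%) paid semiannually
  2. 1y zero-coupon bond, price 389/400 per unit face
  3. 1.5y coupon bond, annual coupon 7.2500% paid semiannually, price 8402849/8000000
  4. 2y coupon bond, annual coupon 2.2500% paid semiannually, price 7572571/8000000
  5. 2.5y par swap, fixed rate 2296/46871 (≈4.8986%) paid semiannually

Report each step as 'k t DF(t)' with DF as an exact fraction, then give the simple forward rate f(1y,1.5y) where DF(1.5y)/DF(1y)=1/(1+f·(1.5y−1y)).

step 1 [0.5y] swap r/2=197/9803: DF=(1 − 197/9803·(0))/(1+197/9803) = 9803/10000 ≈ 0.980300
step 2 [1y] zero: DF = P = 389/400 ≈ 0.972500
step 3 [1.5y] bond c/2=29/800: DF=(8402849/8000000 − 29/800·(0.980300+0.972500))/(1+29/800) = 9453/10000 ≈ 0.945300
step 4 [2y] bond c/2=9/800: DF=(7572571/8000000 − 9/800·(0.980300+0.972500+0.945300))/(1+9/800) = 4519/5000 ≈ 0.903800
step 5 [2.5y] swap r/2=1148/46871: DF=(1 − 1148/46871·(0.980300+0.972500+0.945300+0.903800))/(1+1148/46871) = 2213/2500 ≈ 0.885200

1 1/2 9803/10000
2 1 389/400
3 3/2 9453/10000
4 2 4519/5000
5 5/2 2213/2500
f(1y,1.5y) = ((389/400)/(9453/10000) − 1)/(1/2) = 544/9453 ≈ 5.7548%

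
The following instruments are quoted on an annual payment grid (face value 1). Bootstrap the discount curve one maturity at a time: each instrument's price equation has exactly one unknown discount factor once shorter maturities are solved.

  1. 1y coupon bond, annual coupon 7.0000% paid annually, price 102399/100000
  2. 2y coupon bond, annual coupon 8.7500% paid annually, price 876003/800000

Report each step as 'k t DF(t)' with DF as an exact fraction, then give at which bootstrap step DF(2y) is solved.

1 1 957/1000
2 2 9299/10000
DF(2y) is solved at step 2

step 1 [1y] bond c/1=7/100: DF=(102399/100000 − 7/100·(0))/(1+7/100) = 957/1000 ≈ 0.957000
step 2 [2y] bond c/1=7/80: DF=(876003/800000 − 7/80·(0.957000))/(1+7/80) = 9299/10000 ≈ 0.929900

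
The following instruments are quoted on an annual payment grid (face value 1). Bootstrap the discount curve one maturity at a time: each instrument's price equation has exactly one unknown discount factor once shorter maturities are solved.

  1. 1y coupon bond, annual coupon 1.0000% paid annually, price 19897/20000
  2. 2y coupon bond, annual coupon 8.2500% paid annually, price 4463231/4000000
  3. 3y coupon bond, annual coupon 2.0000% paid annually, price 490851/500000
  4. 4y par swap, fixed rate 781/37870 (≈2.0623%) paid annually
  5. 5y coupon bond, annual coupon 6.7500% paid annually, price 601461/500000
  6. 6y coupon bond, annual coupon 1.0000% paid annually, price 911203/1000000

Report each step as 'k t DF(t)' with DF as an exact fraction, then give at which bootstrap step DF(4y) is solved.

1 1 197/200
2 2 9557/10000
3 3 2311/2500
4 4 9219/10000
5 5 4437/5000
6 6 8559/10000
DF(4y) is solved at step 4

step 1 [1y] bond c/1=1/100: DF=(19897/20000 − 1/100·(0))/(1+1/100) = 197/200 ≈ 0.985000
step 2 [2y] bond c/1=33/400: DF=(4463231/4000000 − 33/400·(0.985000))/(1+33/400) = 9557/10000 ≈ 0.955700
step 3 [3y] bond c/1=1/50: DF=(490851/500000 − 1/50·(0.985000+0.955700))/(1+1/50) = 2311/2500 ≈ 0.924400
step 4 [4y] swap r/1=781/37870: DF=(1 − 781/37870·(0.985000+0.955700+0.924400))/(1+781/37870) = 9219/10000 ≈ 0.921900
step 5 [5y] bond c/1=27/400: DF=(601461/500000 − 27/400·(0.985000+0.955700+0.924400+0.921900))/(1+27/400) = 4437/5000 ≈ 0.887400
step 6 [6y] bond c/1=1/100: DF=(911203/1000000 − 1/100·(0.985000+0.955700+0.924400+0.921900+0.887400))/(1+1/100) = 8559/10000 ≈ 0.855900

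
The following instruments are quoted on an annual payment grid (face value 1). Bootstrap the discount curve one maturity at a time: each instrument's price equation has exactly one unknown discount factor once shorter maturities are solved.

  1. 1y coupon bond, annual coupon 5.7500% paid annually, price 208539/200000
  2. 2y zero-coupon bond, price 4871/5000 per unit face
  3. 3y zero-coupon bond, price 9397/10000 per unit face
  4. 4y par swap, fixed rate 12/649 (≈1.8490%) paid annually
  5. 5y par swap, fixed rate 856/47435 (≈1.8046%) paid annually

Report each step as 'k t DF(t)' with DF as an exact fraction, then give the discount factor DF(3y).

step 1 [1y] bond c/1=23/400: DF=(208539/200000 − 23/400·(0))/(1+23/400) = 493/500 ≈ 0.986000
step 2 [2y] zero: DF = P = 4871/5000 ≈ 0.974200
step 3 [3y] zero: DF = P = 9397/10000 ≈ 0.939700
step 4 [4y] swap r/1=12/649: DF=(1 − 12/649·(0.986000+0.974200+0.939700))/(1+12/649) = 2323/2500 ≈ 0.929200
step 5 [5y] swap r/1=856/47435: DF=(1 − 856/47435·(0.986000+0.974200+0.939700+0.929200))/(1+856/47435) = 1143/1250 ≈ 0.914400

1 1 493/500
2 2 4871/5000
3 3 9397/10000
4 4 2323/2500
5 5 1143/1250
DF(3y) = 9397/10000 ≈ 0.939700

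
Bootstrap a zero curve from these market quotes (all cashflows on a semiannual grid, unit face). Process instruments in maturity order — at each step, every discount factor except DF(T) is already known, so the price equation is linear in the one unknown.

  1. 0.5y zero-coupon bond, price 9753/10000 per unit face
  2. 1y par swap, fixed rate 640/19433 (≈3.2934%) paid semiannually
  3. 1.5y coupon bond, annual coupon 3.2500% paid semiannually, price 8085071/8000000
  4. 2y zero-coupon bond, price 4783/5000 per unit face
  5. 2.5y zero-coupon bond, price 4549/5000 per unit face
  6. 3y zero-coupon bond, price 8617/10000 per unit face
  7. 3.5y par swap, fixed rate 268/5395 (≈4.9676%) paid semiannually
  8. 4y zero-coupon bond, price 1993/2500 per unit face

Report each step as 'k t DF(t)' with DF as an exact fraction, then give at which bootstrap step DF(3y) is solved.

1 1/2 9753/10000
2 1 121/125
3 3/2 4817/5000
4 2 4783/5000
5 5/2 4549/5000
6 3 8617/10000
7 7/2 1049/1250
8 4 1993/2500
DF(3y) is solved at step 6

step 1 [0.5y] zero: DF = P = 9753/10000 ≈ 0.975300
step 2 [1y] swap r/2=320/19433: DF=(1 − 320/19433·(0.975300))/(1+320/19433) = 121/125 ≈ 0.968000
step 3 [1.5y] bond c/2=13/800: DF=(8085071/8000000 − 13/800·(0.975300+0.968000))/(1+13/800) = 4817/5000 ≈ 0.963400
step 4 [2y] zero: DF = P = 4783/5000 ≈ 0.956600
step 5 [2.5y] zero: DF = P = 4549/5000 ≈ 0.909800
step 6 [3y] zero: DF = P = 8617/10000 ≈ 0.861700
step 7 [3.5y] swap r/2=134/5395: DF=(1 − 134/5395·(0.975300+0.968000+0.963400+0.956600+0.909800+0.861700))/(1+134/5395) = 1049/1250 ≈ 0.839200
step 8 [4y] zero: DF = P = 1993/2500 ≈ 0.797200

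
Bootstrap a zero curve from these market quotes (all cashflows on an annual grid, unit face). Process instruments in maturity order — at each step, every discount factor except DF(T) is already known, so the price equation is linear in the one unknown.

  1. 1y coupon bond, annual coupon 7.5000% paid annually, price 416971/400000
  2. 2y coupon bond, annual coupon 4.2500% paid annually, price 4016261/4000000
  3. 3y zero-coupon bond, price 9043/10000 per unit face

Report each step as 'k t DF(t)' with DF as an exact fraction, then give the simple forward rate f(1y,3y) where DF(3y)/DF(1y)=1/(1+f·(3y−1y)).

1 1 9697/10000
2 2 2309/2500
3 3 9043/10000
f(1y,3y) = ((9697/10000)/(9043/10000) − 1)/(2) = 327/9043 ≈ 3.6161%

step 1 [1y] bond c/1=3/40: DF=(416971/400000 − 3/40·(0))/(1+3/40) = 9697/10000 ≈ 0.969700
step 2 [2y] bond c/1=17/400: DF=(4016261/4000000 − 17/400·(0.969700))/(1+17/400) = 2309/2500 ≈ 0.923600
step 3 [3y] zero: DF = P = 9043/10000 ≈ 0.904300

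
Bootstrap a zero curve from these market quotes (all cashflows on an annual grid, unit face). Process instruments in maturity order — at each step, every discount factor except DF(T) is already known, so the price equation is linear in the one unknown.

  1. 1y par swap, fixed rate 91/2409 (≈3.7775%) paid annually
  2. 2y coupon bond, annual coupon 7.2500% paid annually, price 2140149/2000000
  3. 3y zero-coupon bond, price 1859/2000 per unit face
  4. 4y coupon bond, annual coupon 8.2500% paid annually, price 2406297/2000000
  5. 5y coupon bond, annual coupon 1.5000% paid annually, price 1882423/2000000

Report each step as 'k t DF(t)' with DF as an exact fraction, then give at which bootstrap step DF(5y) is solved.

1 1 2409/2500
2 2 4663/5000
3 3 1859/2000
4 4 8961/10000
5 5 8723/10000
DF(5y) is solved at step 5

step 1 [1y] swap r/1=91/2409: DF=(1 − 91/2409·(0))/(1+91/2409) = 2409/2500 ≈ 0.963600
step 2 [2y] bond c/1=29/400: DF=(2140149/2000000 − 29/400·(0.963600))/(1+29/400) = 4663/5000 ≈ 0.932600
step 3 [3y] zero: DF = P = 1859/2000 ≈ 0.929500
step 4 [4y] bond c/1=33/400: DF=(2406297/2000000 − 33/400·(0.963600+0.932600+0.929500))/(1+33/400) = 8961/10000 ≈ 0.896100
step 5 [5y] bond c/1=3/200: DF=(1882423/2000000 − 3/200·(0.963600+0.932600+0.929500+0.896100))/(1+3/200) = 8723/10000 ≈ 0.872300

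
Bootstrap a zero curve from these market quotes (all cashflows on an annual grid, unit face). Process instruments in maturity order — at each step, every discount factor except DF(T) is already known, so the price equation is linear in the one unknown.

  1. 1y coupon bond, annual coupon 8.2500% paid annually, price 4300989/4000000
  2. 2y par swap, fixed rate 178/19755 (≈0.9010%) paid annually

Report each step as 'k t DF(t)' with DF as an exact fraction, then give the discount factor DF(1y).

1 1 9933/10000
2 2 4911/5000
DF(1y) = 9933/10000 ≈ 0.993300

step 1 [1y] bond c/1=33/400: DF=(4300989/4000000 − 33/400·(0))/(1+33/400) = 9933/10000 ≈ 0.993300
step 2 [2y] swap r/1=178/19755: DF=(1 − 178/19755·(0.993300))/(1+178/19755) = 4911/5000 ≈ 0.982200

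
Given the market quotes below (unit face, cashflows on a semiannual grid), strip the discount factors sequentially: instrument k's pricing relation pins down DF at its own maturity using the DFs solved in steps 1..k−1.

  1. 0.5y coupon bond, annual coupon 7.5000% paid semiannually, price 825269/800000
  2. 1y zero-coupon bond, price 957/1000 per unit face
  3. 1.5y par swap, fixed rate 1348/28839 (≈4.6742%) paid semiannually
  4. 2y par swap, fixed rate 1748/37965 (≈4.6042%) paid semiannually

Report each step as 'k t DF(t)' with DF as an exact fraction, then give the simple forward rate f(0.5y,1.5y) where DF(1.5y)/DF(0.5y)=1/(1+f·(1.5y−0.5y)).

step 1 [0.5y] bond c/2=3/80: DF=(825269/800000 − 3/80·(0))/(1+3/80) = 9943/10000 ≈ 0.994300
step 2 [1y] zero: DF = P = 957/1000 ≈ 0.957000
step 3 [1.5y] swap r/2=674/28839: DF=(1 − 674/28839·(0.994300+0.957000))/(1+674/28839) = 4663/5000 ≈ 0.932600
step 4 [2y] swap r/2=874/37965: DF=(1 − 874/37965·(0.994300+0.957000+0.932600))/(1+874/37965) = 4563/5000 ≈ 0.912600

1 1/2 9943/10000
2 1 957/1000
3 3/2 4663/5000
4 2 4563/5000
f(0.5y,1.5y) = ((9943/10000)/(4663/5000) − 1)/(1) = 617/9326 ≈ 6.6159%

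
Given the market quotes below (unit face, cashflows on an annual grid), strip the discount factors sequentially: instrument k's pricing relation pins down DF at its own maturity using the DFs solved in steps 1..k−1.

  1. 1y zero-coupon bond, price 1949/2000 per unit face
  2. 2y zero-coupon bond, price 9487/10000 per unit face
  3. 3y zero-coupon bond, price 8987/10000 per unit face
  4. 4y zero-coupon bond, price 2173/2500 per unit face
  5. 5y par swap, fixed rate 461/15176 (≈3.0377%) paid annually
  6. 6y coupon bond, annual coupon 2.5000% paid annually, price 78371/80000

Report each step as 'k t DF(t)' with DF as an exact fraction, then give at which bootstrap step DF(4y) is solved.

step 1 [1y] zero: DF = P = 1949/2000 ≈ 0.974500
step 2 [2y] zero: DF = P = 9487/10000 ≈ 0.948700
step 3 [3y] zero: DF = P = 8987/10000 ≈ 0.898700
step 4 [4y] zero: DF = P = 2173/2500 ≈ 0.869200
step 5 [5y] swap r/1=461/15176: DF=(1 − 461/15176·(0.974500+0.948700+0.898700+0.869200))/(1+461/15176) = 8617/10000 ≈ 0.861700
step 6 [6y] bond c/1=1/40: DF=(78371/80000 − 1/40·(0.974500+0.948700+0.898700+0.869200+0.861700))/(1+1/40) = 8447/10000 ≈ 0.844700

1 1 1949/2000
2 2 9487/10000
3 3 8987/10000
4 4 2173/2500
5 5 8617/10000
6 6 8447/10000
DF(4y) is solved at step 4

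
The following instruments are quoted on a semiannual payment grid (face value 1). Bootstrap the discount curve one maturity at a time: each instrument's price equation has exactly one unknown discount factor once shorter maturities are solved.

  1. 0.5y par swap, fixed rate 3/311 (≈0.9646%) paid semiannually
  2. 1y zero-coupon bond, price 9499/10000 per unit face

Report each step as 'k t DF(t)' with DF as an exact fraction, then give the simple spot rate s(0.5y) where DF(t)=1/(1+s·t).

step 1 [0.5y] swap r/2=3/622: DF=(1 − 3/622·(0))/(1+3/622) = 622/625 ≈ 0.995200
step 2 [1y] zero: DF = P = 9499/10000 ≈ 0.949900

1 1/2 622/625
2 1 9499/10000
s(0.5y) = (1/(622/625) − 1)/(1/2) = 3/311 ≈ 0.9646%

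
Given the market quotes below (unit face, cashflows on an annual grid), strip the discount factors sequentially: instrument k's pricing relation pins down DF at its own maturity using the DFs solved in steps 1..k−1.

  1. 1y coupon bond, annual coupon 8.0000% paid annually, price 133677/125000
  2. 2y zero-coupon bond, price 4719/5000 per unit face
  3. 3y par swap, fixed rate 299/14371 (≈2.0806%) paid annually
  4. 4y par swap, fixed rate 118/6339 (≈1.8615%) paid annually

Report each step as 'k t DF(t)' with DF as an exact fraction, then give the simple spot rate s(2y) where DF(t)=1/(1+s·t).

step 1 [1y] bond c/1=2/25: DF=(133677/125000 − 2/25·(0))/(1+2/25) = 4951/5000 ≈ 0.990200
step 2 [2y] zero: DF = P = 4719/5000 ≈ 0.943800
step 3 [3y] swap r/1=299/14371: DF=(1 − 299/14371·(0.990200+0.943800))/(1+299/14371) = 4701/5000 ≈ 0.940200
step 4 [4y] swap r/1=118/6339: DF=(1 − 118/6339·(0.990200+0.943800+0.940200))/(1+118/6339) = 2323/2500 ≈ 0.929200

1 1 4951/5000
2 2 4719/5000
3 3 4701/5000
4 4 2323/2500
s(2y) = (1/(4719/5000) − 1)/(2) = 281/9438 ≈ 2.9773%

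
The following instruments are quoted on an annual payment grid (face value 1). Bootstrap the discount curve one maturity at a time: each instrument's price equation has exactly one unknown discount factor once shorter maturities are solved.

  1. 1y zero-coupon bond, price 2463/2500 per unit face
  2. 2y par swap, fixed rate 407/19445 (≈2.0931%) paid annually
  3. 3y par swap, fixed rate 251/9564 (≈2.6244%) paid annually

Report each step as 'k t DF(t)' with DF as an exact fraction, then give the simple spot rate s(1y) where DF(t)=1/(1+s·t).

step 1 [1y] zero: DF = P = 2463/2500 ≈ 0.985200
step 2 [2y] swap r/1=407/19445: DF=(1 − 407/19445·(0.985200))/(1+407/19445) = 9593/10000 ≈ 0.959300
step 3 [3y] swap r/1=251/9564: DF=(1 − 251/9564·(0.985200+0.959300))/(1+251/9564) = 9247/10000 ≈ 0.924700

1 1 2463/2500
2 2 9593/10000
3 3 9247/10000
s(1y) = (1/(2463/2500) − 1)/(1) = 37/2463 ≈ 1.5022%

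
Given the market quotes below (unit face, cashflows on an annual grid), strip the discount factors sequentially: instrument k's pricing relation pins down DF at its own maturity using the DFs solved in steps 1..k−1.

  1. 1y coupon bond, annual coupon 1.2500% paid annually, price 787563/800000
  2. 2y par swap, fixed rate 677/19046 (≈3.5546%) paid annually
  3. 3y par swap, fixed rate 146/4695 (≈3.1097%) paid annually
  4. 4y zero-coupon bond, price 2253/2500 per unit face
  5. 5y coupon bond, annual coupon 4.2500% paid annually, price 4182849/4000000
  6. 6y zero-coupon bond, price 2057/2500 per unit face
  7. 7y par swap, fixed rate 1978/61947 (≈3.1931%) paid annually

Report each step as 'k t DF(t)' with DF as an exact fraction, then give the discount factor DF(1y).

step 1 [1y] bond c/1=1/80: DF=(787563/800000 − 1/80·(0))/(1+1/80) = 9723/10000 ≈ 0.972300
step 2 [2y] swap r/1=677/19046: DF=(1 − 677/19046·(0.972300))/(1+677/19046) = 9323/10000 ≈ 0.932300
step 3 [3y] swap r/1=146/4695: DF=(1 − 146/4695·(0.972300+0.932300))/(1+146/4695) = 2281/2500 ≈ 0.912400
step 4 [4y] zero: DF = P = 2253/2500 ≈ 0.901200
step 5 [5y] bond c/1=17/400: DF=(4182849/4000000 − 17/400·(0.972300+0.932300+0.912400+0.901200))/(1+17/400) = 1703/2000 ≈ 0.851500
step 6 [6y] zero: DF = P = 2057/2500 ≈ 0.822800
step 7 [7y] swap r/1=1978/61947: DF=(1 − 1978/61947·(0.972300+0.932300+0.912400+0.901200+0.851500+0.822800))/(1+1978/61947) = 4011/5000 ≈ 0.802200

1 1 9723/10000
2 2 9323/10000
3 3 2281/2500
4 4 2253/2500
5 5 1703/2000
6 6 2057/2500
7 7 4011/5000
DF(1y) = 9723/10000 ≈ 0.972300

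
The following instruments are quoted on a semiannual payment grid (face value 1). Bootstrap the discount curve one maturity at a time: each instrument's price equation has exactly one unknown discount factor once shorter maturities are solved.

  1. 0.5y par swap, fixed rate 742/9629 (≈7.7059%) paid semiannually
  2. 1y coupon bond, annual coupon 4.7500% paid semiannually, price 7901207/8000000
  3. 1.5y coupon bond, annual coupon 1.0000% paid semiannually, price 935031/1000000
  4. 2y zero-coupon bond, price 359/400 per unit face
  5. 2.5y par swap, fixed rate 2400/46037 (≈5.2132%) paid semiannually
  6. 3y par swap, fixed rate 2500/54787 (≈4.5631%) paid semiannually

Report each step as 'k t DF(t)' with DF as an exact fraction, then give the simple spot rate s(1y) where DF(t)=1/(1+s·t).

1 1/2 9629/10000
2 1 589/625
3 3/2 9209/10000
4 2 359/400
5 5/2 22/25
6 3 7/8
s(1y) = (1/(589/625) − 1)/(1) = 36/589 ≈ 6.1121%

step 1 [0.5y] swap r/2=371/9629: DF=(1 − 371/9629·(0))/(1+371/9629) = 9629/10000 ≈ 0.962900
step 2 [1y] bond c/2=19/800: DF=(7901207/8000000 − 19/800·(0.962900))/(1+19/800) = 589/625 ≈ 0.942400
step 3 [1.5y] bond c/2=1/200: DF=(935031/1000000 − 1/200·(0.962900+0.942400))/(1+1/200) = 9209/10000 ≈ 0.920900
step 4 [2y] zero: DF = P = 359/400 ≈ 0.897500
step 5 [2.5y] swap r/2=1200/46037: DF=(1 − 1200/46037·(0.962900+0.942400+0.920900+0.897500))/(1+1200/46037) = 22/25 ≈ 0.880000
step 6 [3y] swap r/2=1250/54787: DF=(1 − 1250/54787·(0.962900+0.942400+0.920900+0.897500+0.880000))/(1+1250/54787) = 7/8 ≈ 0.875000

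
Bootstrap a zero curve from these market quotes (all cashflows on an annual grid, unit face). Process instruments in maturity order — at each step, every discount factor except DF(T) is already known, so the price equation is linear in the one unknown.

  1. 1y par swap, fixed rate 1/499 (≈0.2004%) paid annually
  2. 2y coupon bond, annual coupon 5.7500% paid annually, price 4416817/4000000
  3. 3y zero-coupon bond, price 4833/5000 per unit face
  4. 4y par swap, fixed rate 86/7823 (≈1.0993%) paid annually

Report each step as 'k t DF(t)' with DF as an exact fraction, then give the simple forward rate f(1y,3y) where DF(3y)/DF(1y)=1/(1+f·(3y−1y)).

1 1 499/500
2 2 9899/10000
3 3 4833/5000
4 4 957/1000
f(1y,3y) = ((499/500)/(4833/5000) − 1)/(2) = 157/9666 ≈ 1.6242%

step 1 [1y] swap r/1=1/499: DF=(1 − 1/499·(0))/(1+1/499) = 499/500 ≈ 0.998000
step 2 [2y] bond c/1=23/400: DF=(4416817/4000000 − 23/400·(0.998000))/(1+23/400) = 9899/10000 ≈ 0.989900
step 3 [3y] zero: DF = P = 4833/5000 ≈ 0.966600
step 4 [4y] swap r/1=86/7823: DF=(1 − 86/7823·(0.998000+0.989900+0.966600))/(1+86/7823) = 957/1000 ≈ 0.957000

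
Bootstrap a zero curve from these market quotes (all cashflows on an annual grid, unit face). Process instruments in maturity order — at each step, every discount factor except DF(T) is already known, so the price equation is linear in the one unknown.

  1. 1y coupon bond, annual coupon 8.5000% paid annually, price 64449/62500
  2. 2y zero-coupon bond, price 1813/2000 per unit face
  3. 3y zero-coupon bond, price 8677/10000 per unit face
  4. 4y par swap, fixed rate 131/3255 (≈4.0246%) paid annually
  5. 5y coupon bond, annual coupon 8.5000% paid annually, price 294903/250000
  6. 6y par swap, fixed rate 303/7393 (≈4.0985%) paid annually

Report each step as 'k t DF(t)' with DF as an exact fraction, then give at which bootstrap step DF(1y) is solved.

step 1 [1y] bond c/1=17/200: DF=(64449/62500 − 17/200·(0))/(1+17/200) = 594/625 ≈ 0.950400
step 2 [2y] zero: DF = P = 1813/2000 ≈ 0.906500
step 3 [3y] zero: DF = P = 8677/10000 ≈ 0.867700
step 4 [4y] swap r/1=131/3255: DF=(1 − 131/3255·(0.950400+0.906500+0.867700))/(1+131/3255) = 8559/10000 ≈ 0.855900
step 5 [5y] bond c/1=17/200: DF=(294903/250000 − 17/200·(0.950400+0.906500+0.867700+0.855900))/(1+17/200) = 8067/10000 ≈ 0.806700
step 6 [6y] swap r/1=303/7393: DF=(1 − 303/7393·(0.950400+0.906500+0.867700+0.855900+0.806700))/(1+303/7393) = 7879/10000 ≈ 0.787900

1 1 594/625
2 2 1813/2000
3 3 8677/10000
4 4 8559/10000
5 5 8067/10000
6 6 7879/10000
DF(1y) is solved at step 1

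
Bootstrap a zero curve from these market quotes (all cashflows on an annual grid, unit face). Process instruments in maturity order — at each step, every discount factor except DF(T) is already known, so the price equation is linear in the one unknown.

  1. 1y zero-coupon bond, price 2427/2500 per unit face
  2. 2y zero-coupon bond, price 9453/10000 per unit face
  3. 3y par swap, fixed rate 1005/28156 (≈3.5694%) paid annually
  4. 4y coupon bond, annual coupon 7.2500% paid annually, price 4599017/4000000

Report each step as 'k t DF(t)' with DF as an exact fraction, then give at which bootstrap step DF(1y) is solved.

step 1 [1y] zero: DF = P = 2427/2500 ≈ 0.970800
step 2 [2y] zero: DF = P = 9453/10000 ≈ 0.945300
step 3 [3y] swap r/1=1005/28156: DF=(1 − 1005/28156·(0.970800+0.945300))/(1+1005/28156) = 1799/2000 ≈ 0.899500
step 4 [4y] bond c/1=29/400: DF=(4599017/4000000 − 29/400·(0.970800+0.945300+0.899500))/(1+29/400) = 8817/10000 ≈ 0.881700

1 1 2427/2500
2 2 9453/10000
3 3 1799/2000
4 4 8817/10000
DF(1y) is solved at step 1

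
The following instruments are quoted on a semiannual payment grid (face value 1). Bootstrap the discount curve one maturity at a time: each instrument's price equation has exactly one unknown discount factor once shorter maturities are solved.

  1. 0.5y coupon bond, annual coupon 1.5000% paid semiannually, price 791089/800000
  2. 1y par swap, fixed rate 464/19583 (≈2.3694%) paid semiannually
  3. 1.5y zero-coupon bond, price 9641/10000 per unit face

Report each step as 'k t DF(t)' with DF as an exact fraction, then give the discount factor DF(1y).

1 1/2 1963/2000
2 1 1221/1250
3 3/2 9641/10000
DF(1y) = 1221/1250 ≈ 0.976800

step 1 [0.5y] bond c/2=3/400: DF=(791089/800000 − 3/400·(0))/(1+3/400) = 1963/2000 ≈ 0.981500
step 2 [1y] swap r/2=232/19583: DF=(1 − 232/19583·(0.981500))/(1+232/19583) = 1221/1250 ≈ 0.976800
step 3 [1.5y] zero: DF = P = 9641/10000 ≈ 0.964100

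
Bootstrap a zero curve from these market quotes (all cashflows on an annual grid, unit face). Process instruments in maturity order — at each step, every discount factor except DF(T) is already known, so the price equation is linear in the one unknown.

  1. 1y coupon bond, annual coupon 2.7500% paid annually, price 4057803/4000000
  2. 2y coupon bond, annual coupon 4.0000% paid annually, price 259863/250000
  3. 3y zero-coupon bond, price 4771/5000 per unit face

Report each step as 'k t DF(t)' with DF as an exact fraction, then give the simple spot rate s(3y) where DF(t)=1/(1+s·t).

1 1 9873/10000
2 2 1923/2000
3 3 4771/5000
s(3y) = (1/(4771/5000) − 1)/(3) = 229/14313 ≈ 1.5999%

step 1 [1y] bond c/1=11/400: DF=(4057803/4000000 − 11/400·(0))/(1+11/400) = 9873/10000 ≈ 0.987300
step 2 [2y] bond c/1=1/25: DF=(259863/250000 − 1/25·(0.987300))/(1+1/25) = 1923/2000 ≈ 0.961500
step 3 [3y] zero: DF = P = 4771/5000 ≈ 0.954200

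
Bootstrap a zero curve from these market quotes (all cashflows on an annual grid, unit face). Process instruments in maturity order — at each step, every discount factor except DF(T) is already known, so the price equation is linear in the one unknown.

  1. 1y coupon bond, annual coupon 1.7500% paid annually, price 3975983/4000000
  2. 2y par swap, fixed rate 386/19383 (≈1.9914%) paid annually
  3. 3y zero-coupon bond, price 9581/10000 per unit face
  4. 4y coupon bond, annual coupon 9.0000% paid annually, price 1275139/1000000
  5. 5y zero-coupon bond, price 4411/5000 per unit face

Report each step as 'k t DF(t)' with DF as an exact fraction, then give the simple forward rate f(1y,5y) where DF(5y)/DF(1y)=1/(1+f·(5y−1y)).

step 1 [1y] bond c/1=7/400: DF=(3975983/4000000 − 7/400·(0))/(1+7/400) = 9769/10000 ≈ 0.976900
step 2 [2y] swap r/1=386/19383: DF=(1 − 386/19383·(0.976900))/(1+386/19383) = 4807/5000 ≈ 0.961400
step 3 [3y] zero: DF = P = 9581/10000 ≈ 0.958100
step 4 [4y] bond c/1=9/100: DF=(1275139/1000000 − 9/100·(0.976900+0.961400+0.958100))/(1+9/100) = 9307/10000 ≈ 0.930700
step 5 [5y] zero: DF = P = 4411/5000 ≈ 0.882200

1 1 9769/10000
2 2 4807/5000
3 3 9581/10000
4 4 9307/10000
5 5 4411/5000
f(1y,5y) = ((9769/10000)/(4411/5000) − 1)/(4) = 947/35288 ≈ 2.6836%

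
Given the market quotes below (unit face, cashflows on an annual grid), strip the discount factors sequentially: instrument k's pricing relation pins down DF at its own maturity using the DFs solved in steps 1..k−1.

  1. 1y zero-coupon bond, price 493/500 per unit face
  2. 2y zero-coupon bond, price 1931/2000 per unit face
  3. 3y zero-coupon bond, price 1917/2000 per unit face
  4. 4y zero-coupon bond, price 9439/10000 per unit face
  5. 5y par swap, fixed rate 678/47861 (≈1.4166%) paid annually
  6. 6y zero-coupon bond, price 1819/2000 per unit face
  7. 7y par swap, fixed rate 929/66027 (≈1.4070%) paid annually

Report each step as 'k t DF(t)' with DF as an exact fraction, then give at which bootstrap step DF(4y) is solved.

1 1 493/500
2 2 1931/2000
3 3 1917/2000
4 4 9439/10000
5 5 4661/5000
6 6 1819/2000
7 7 9071/10000
DF(4y) is solved at step 4

step 1 [1y] zero: DF = P = 493/500 ≈ 0.986000
step 2 [2y] zero: DF = P = 1931/2000 ≈ 0.965500
step 3 [3y] zero: DF = P = 1917/2000 ≈ 0.958500
step 4 [4y] zero: DF = P = 9439/10000 ≈ 0.943900
step 5 [5y] swap r/1=678/47861: DF=(1 − 678/47861·(0.986000+0.965500+0.958500+0.943900))/(1+678/47861) = 4661/5000 ≈ 0.932200
step 6 [6y] zero: DF = P = 1819/2000 ≈ 0.909500
step 7 [7y] swap r/1=929/66027: DF=(1 − 929/66027·(0.986000+0.965500+0.958500+0.943900+0.932200+0.909500))/(1+929/66027) = 9071/10000 ≈ 0.907100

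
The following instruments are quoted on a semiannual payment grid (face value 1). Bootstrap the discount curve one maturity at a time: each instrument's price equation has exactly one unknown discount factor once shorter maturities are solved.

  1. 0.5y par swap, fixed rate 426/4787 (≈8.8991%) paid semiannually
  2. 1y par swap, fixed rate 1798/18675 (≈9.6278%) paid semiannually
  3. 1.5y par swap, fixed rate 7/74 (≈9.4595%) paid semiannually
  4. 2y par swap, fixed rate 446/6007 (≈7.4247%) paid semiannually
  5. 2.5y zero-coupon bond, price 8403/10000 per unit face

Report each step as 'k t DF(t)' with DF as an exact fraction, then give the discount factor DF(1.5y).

1 1/2 4787/5000
2 1 9101/10000
3 3/2 1741/2000
4 2 4331/5000
5 5/2 8403/10000
DF(1.5y) = 1741/2000 ≈ 0.870500

step 1 [0.5y] swap r/2=213/4787: DF=(1 − 213/4787·(0))/(1+213/4787) = 4787/5000 ≈ 0.957400
step 2 [1y] swap r/2=899/18675: DF=(1 − 899/18675·(0.957400))/(1+899/18675) = 9101/10000 ≈ 0.910100
step 3 [1.5y] swap r/2=7/148: DF=(1 − 7/148·(0.957400+0.910100))/(1+7/148) = 1741/2000 ≈ 0.870500
step 4 [2y] swap r/2=223/6007: DF=(1 − 223/6007·(0.957400+0.910100+0.870500))/(1+223/6007) = 4331/5000 ≈ 0.866200
step 5 [2.5y] zero: DF = P = 8403/10000 ≈ 0.840300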